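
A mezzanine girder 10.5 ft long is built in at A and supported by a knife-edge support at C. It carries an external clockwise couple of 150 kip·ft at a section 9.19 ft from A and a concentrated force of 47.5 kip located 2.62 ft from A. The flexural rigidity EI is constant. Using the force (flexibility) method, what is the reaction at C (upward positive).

Take the reaction at C as the redundant and release it; the primary structure is a cantilever fixed at A.
Primary-structure tip deflection at C by superposition:
  clockwise couple 150 at a = 9.19: M₀a(2L − a)/(2EI) = 8140/EI
  point load 47.5 at a = 2.62: Pa²(3L − a)/(6EI) = 1569/EI
  δ_0 = 9709/EI
Flexibility coefficient — unit upward force at C: δ_{CC} = L³/(3EI) = 385.9/EI.
The prop prevents deflection at C: R_C = δ_0/δ_{CC} = 9709/385.9 = 25.16 kip.

R_C = 25.16 kip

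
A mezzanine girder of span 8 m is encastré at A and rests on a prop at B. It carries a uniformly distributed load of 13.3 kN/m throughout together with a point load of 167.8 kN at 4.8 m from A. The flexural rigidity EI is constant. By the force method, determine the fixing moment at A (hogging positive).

M_A = 331.9 kN·m

Release the roller at B. Primary structure: cantilever fixed at A.
Free-end deflection of the primary structure under the applied loading (downward +):
  UDL 13.3: wL⁴/(8EI) = 6810/EI
  point load 167.8 at a = 4.8: Pa²(3L − a)/(6EI) = 12372/EI
  δ_0 = 19181/EI
Tip deflection under a unit load at B: L³/(3EI) = 170.7/EI.
Compatibility at B: δ_0 − R_B·δ_{BB} = 0, so R_B = 19181/170.7 = 112.4 kN.
Moment equilibrium about A: M_A = Σ(load moments about A) − R_B·L = 1231 − 112.4×8 = 331.9 kN·m.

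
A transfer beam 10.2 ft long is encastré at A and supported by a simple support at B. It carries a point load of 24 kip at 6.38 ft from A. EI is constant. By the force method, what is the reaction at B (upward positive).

R_B = 11.15 kip

Release the roller at B. Primary structure: cantilever fixed at A.
Deflection at B on the released cantilever, summing each load's contribution:
  point load 24 at a = 6.38: Pa²(3L − a)/(6EI) = 3943/EI
Flexibility coefficient — unit upward force at B: δ_{BB} = L³/(3EI) = 353.7/EI.
Compatibility at B: δ_0 − R_B·δ_{BB} = 0, so R_B = 3943/353.7 = 11.15 kip.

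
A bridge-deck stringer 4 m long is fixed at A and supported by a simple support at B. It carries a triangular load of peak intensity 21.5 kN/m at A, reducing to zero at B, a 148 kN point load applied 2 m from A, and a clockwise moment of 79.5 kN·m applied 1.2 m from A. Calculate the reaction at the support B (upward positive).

Release the roller at B. Primary structure: cantilever fixed at A.
Downward deflection at the released point B due to the loads:
  triangular load, peak 21.5 at the fixed end: w₀L⁴/(30EI) = 183.5/EI
  point load 148 at a = 2: Pa²(3L − a)/(6EI) = 986.7/EI
  clockwise couple 79.5 at a = 1.2: M₀a(2L − a)/(2EI) = 324.4/EI
  δ_0 = 1494/EI
Flexibility coefficient — unit upward force at B: δ_{BB} = L³/(3EI) = 21.33/EI.
The prop prevents deflection at B: R_B = δ_0/δ_{BB} = 1494/21.33 = 70.05 kN.

R_B = 70.05 kN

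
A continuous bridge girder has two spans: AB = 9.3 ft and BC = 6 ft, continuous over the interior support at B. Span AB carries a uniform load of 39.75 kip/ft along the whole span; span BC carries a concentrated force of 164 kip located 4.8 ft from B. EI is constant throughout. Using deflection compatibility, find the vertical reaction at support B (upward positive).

R_B = 299.4 kip

Release continuity at B by inserting a hinge; the redundant is the internal moment M_B. The primary structure is two simply-supported spans AB and BC.
Discontinuity in slope at B on the released structure — sum the simple-span end rotations:
  span AB: UDL 39.75: wL³/(24EI) = 1332/EI
  span BC: point load 164 at a = 4.8: Pab(L + b)/(6LEI) = 188.9/EI
  relative rotation θ_0 = (1332 + 188.9)/EI = 1521/EI
A unit hogging moment at B produces rotation L₁/(3EI) + L₂/(3EI) = 5.1/EI.
Compatibility: M_B·(L₁+L₂)/(3EI) = θ_0, giving M_B = 298.3 kip·ft (hogging).
Span AB, ΣM about A with M_B applied at B: R_B^{AB}·9.3 = 1719 + 298.3, so R_B^{AB} = 216.9 kip and R_A = 369.7 − 216.9 = 152.8 kip.
Span BC, ΣM about C: R_B^{BC}·6 = 196.8 + 298.3, so R_B^{BC} = 82.51 kip and R_C = 164 − 82.51 = 81.49 kip.
R_B = 216.9 + 82.51 = 299.4 kip.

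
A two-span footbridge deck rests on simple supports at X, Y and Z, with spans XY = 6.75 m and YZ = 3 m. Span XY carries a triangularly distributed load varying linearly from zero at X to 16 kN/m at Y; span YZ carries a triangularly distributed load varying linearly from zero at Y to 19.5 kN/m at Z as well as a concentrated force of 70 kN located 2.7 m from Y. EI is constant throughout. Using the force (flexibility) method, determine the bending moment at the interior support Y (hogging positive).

Insert a hinge at Y; M_Y is the redundant, and each span becomes simply supported.
Rotations at Y on the released spans (each span's end-slope, ×1/EI):
  span XY: triangular load, peak 16: w₀L³/(45EI) = 109.3/EI
  span YZ: triangular load, peak 19.5: 7w₀L³/(360EI) = 10.24/EI
  span YZ: point load 70 at a = 2.7: Pab(L + b)/(6LEI) = 10.39/EI
  relative rotation θ_0 = (109.3 + 20.63)/EI = 130/EI
A unit hogging moment at Y produces rotation L₁/(3EI) + L₂/(3EI) = 3.25/EI.
Slope continuity at Y: θ_0 = M_Y·3.25/EI, so M_Y = 130/3.25 = 39.99 kN·m (hogging).

M_Y = 39.99 kN·m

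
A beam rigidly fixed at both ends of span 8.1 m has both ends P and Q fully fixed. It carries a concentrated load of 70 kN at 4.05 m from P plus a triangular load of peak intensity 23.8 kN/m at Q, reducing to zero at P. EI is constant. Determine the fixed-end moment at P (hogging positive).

Take the two fixed-end moments M_P, M_Q as redundants; the released structure is the simple span PQ.
End rotations of the released simple span under the applied load (×1/EI):
  at P: point load 70 at a = 4.05: Pab(L + b)/(6LEI) = 287/EI
  at Q: point load 70 at a = 4.05: Pab(L + a)/(6LEI) = 287/EI
  at P: triangular load, peak 23.8: 7w₀L³/(360EI) = 245.9/EI
  at Q: triangular load, peak 23.8: w₀L³/(45EI) = 281.1/EI
  θ_P0 = 533/EI,  θ_Q0 = 568.1/EI
Flexibility coefficients: a unit moment at one end gives L/(3EI) there and L/(6EI) at the far end, so f₁₁ = f₂₂ = 2.7/EI and f₁₂ = f₂₁ = 1.35/EI.
Compatibility — zero rotation at each built-in end:
  2.7 M_P + 1.35 M_Q = 533
  1.35 M_P + 2.7 M_Q = 568.1
Solving the pair gives M_P = 122.9 kN·m and M_Q = 149 kN·m (hogging).

M_P = 122.9 kN·m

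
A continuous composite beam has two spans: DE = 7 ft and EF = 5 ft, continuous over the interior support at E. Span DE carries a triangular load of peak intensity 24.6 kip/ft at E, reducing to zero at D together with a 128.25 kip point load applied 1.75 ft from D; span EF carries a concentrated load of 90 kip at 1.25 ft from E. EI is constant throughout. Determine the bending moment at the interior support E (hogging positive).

Release continuity at E by inserting a hinge; the redundant is the internal moment M_E. The primary structure is two simply-supported spans DE and EF.
Discontinuity in slope at E on the released structure — sum the simple-span end rotations:
  span DE: triangular load, peak 24.6: w₀L³/(45EI) = 187.5/EI
  span DE: point load 128.25 at a = 1.75: Pab(L + a)/(6LEI) = 245.5/EI
  span EF: point load 90 at a = 1.25: Pab(L + b)/(6LEI) = 123/EI
  relative rotation θ_0 = (433 + 123)/EI = 556/EI
A unit hogging moment at E produces rotation L₁/(3EI) + L₂/(3EI) = 4/EI.
Compatibility: M_E·(L₁+L₂)/(3EI) = θ_0, giving M_E = 139 kip·ft (hogging).

M_E = 139 kip·ft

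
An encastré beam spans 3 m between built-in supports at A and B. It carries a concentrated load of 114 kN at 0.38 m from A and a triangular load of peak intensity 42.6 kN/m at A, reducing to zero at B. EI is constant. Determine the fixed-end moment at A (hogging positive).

M_A = 52.21 kN·m

Release both end moments; the primary structure is a simply-supported span AB with redundants M_A and M_B.
On the primary (simply-supported) span, the end slopes from the loading are:
  at A: point load 114 at a = 0.38: Pab(L + b)/(6LEI) = 35.44/EI
  at B: point load 114 at a = 0.38: Pab(L + a)/(6LEI) = 21.31/EI
  at A: triangular load, peak 42.6: w₀L³/(45EI) = 25.56/EI
  at B: triangular load, peak 42.6: 7w₀L³/(360EI) = 22.36/EI
  θ_A0 = 61/EI,  θ_B0 = 43.68/EI
Flexibility coefficients: a unit moment at one end gives L/(3EI) there and L/(6EI) at the far end, so f₁₁ = f₂₂ = 1/EI and f₁₂ = f₂₁ = 0.5/EI.
Compatibility — zero rotation at each built-in end:
  1 M_A + 0.5 M_B = 61
  0.5 M_A + 1 M_B = 43.68
Solving the pair gives M_A = 52.21 kN·m and M_B = 17.57 kN·m (hogging).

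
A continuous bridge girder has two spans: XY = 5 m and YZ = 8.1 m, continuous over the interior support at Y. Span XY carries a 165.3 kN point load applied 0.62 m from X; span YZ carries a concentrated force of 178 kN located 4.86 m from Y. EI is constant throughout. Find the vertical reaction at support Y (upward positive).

Insert a hinge at Y; M_Y is the redundant, and each span becomes simply supported.
Discontinuity in slope at Y on the released structure — sum the simple-span end rotations:
  span XY: point load 165.3 at a = 0.62: Pab(L + a)/(6LEI) = 84.09/EI
  span YZ: point load 178 at a = 4.86: Pab(L + b)/(6LEI) = 654/EI
  relative rotation θ_0 = (84.09 + 654)/EI = 738.1/EI
A unit hogging moment at Y produces rotation L₁/(3EI) + L₂/(3EI) = 4.367/EI.
Slope continuity at Y: θ_0 = M_Y·4.367/EI, so M_Y = 738.1/4.367 = 169 kN·m (hogging).
Span XY, ΣM about X with M_Y applied at Y: R_Y^{XY}·5 = 102.5 + 169, so R_Y^{XY} = 54.3 kN and R_X = 165.3 − 54.3 = 111 kN.
Span YZ, ΣM about Z: R_Y^{YZ}·8.1 = 576.7 + 169, so R_Y^{YZ} = 92.07 kN and R_Z = 178 − 92.07 = 85.93 kN.
R_Y = 54.3 + 92.07 = 146.4 kN.

R_Y = 146.4 kN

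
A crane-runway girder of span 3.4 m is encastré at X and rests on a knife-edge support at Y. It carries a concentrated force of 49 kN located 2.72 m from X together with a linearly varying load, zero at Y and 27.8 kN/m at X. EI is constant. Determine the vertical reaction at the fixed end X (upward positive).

R_X = 52.31 kN

Take the reaction at Y as the redundant and release it; the primary structure is a cantilever fixed at X.
Primary-structure tip deflection at Y by superposition:
  point load 49 at a = 2.72: Pa²(3L − a)/(6EI) = 451.9/EI
  triangular load, peak 27.8 at the fixed end: w₀L⁴/(30EI) = 123.8/EI
  δ_0 = 575.8/EI
Tip deflection under a unit load at Y: L³/(3EI) = 13.1/EI.
Compatibility at Y: δ_0 − R_Y·δ_{YY} = 0, so R_Y = 575.8/13.1 = 43.95 kN.
Vertical equilibrium: R_X = ΣP − R_Y = 96.26 − 43.95 = 52.31 kN.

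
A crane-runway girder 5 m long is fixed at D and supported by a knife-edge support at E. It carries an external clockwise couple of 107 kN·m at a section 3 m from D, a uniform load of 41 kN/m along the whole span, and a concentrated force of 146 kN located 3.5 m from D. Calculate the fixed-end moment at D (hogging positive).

Take the reaction at E as the redundant and release it; the primary structure is a cantilever fixed at D.
Primary-structure tip deflection at E by superposition:
  clockwise couple 107 at a = 3: M₀a(2L − a)/(2EI) = 1124/EI
  UDL 41: wL⁴/(8EI) = 3203/EI
  point load 146 at a = 3.5: Pa²(3L − a)/(6EI) = 3428/EI
  δ_0 = 7755/EI
Tip deflection under a unit load at E: L³/(3EI) = 41.67/EI.
The prop prevents deflection at E: R_E = δ_0/δ_{EE} = 7755/41.67 = 186.1 kN.
Moment equilibrium about D: M_D = Σ(load moments about D) − R_E·L = 1130 − 186.1×5 = 199.9 kN·m.

M_D = 199.9 kN·m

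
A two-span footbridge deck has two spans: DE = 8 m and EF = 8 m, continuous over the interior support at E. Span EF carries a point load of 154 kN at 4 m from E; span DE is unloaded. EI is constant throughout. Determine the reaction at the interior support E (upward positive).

Insert a hinge at E; M_E is the redundant, and each span becomes simply supported.
Discontinuity in slope at E on the released structure — sum the simple-span end rotations:
  span EF: point load 154 at a = 4: Pab(L + b)/(6LEI) = 616/EI
  relative rotation θ_0 = (0 + 616)/EI = 616/EI
A unit hogging moment at E produces rotation L₁/(3EI) + L₂/(3EI) = 5.333/EI.
Compatibility: M_E·(L₁+L₂)/(3EI) = θ_0, giving M_E = 115.5 kN·m (hogging).
Span DE, ΣM about D with M_E applied at E: R_E^{DE}·8 = 0 + 115.5, so R_E^{DE} = 14.44 kN and R_D = 0 − 14.44 = -14.44 kN.
Span EF, ΣM about F: R_E^{EF}·8 = 616 + 115.5, so R_E^{EF} = 91.44 kN and R_F = 154 − 91.44 = 62.56 kN.
R_E = 14.44 + 91.44 = 105.9 kN.

R_E = 105.9 kN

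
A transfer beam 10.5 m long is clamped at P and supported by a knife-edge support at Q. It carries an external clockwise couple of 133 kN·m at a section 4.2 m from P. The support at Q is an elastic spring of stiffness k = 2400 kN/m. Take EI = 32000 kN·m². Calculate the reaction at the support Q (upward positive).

Choose R_Q as the redundant. The primary structure is the cantilever fixed at P.
Deflection at Q on the released cantilever, summing each load's contribution:
  clockwise couple 133 at a = 4.2: M₀a(2L − a)/(2EI) = 4692/EI
Tip deflection under a unit load at Q: L³/(3EI) = 385.9/EI.
With EI = 32000 kN·m²: δ_0 = 0.14663 m and δ_{QQ} = 0.012059 m/kN.
Compatibility — the spring shortens by R_Q/k under the reaction it provides: δ_0 − R_Q·δ_{QQ} = R_Q/k. With 1/k = 0.000417 m/kN, R_Q = δ_0 / (δ_{QQ} + 1/k) = 0.14663 / (0.012059 + 0.000417) = 11.75 kN.

R_Q = 11.75 kN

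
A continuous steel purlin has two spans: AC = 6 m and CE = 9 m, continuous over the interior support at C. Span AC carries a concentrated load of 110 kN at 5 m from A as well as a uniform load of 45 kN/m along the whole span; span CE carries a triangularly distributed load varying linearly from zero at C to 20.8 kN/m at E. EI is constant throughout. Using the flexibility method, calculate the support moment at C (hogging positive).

M_C = 173.6 kN·m

Take M_C as the redundant. Released structure: two simple spans AC and CE with a hinge at C.
Discontinuity in slope at C on the released structure — sum the simple-span end rotations:
  span AC: point load 110 at a = 5: Pab(L + a)/(6LEI) = 168.1/EI
  span AC: UDL 45: wL³/(24EI) = 405/EI
  span CE: triangular load, peak 20.8: 7w₀L³/(360EI) = 294.8/EI
  relative rotation θ_0 = (573.1 + 294.8)/EI = 867.9/EI
A unit hogging moment at C produces rotation L₁/(3EI) + L₂/(3EI) = 5/EI.
Compatibility: M_C·(L₁+L₂)/(3EI) = θ_0, giving M_C = 173.6 kN·m (hogging).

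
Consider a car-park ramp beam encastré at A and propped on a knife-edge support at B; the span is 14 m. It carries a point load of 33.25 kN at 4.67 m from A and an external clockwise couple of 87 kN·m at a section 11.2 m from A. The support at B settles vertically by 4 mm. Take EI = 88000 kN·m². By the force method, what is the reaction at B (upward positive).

R_B = 13.5 kN

Take the reaction at B as the redundant and release it; the primary structure is a cantilever fixed at A.
Downward deflection at the released point B due to the loads:
  point load 33.25 at a = 4.67: Pa²(3L − a)/(6EI) = 4512/EI
  clockwise couple 87 at a = 11.2: M₀a(2L − a)/(2EI) = 8185/EI
  δ_0 = 12697/EI
Tip deflection under a unit load at B: L³/(3EI) = 914.7/EI.
With EI = 88000 kN·m²: δ_0 = 0.14428 m and δ_{BB} = 0.010394 m/kN.
Compatibility — the beam at B must follow the support down by 0.004 m: δ_0 − R_B·δ_{BB} = 0.004, so R_B = (0.14428 − 0.004)/0.010394 = 13.5 kN.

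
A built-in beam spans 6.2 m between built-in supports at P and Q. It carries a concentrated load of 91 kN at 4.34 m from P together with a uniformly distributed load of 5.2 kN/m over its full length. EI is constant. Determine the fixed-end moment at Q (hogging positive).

M_Q = 99.59 kN·m

Release both end moments; the primary structure is a simply-supported span PQ with redundants M_P and M_Q.
End rotations of the released simple span under the applied load (×1/EI):
  at P: point load 91 at a = 4.34: Pab(L + b)/(6LEI) = 159.2/EI
  at Q: point load 91 at a = 4.34: Pab(L + a)/(6LEI) = 208.1/EI
  at P: UDL 5.2: wL³/(24EI) = 51.64/EI
  at Q: UDL 5.2: wL³/(24EI) = 51.64/EI
  θ_P0 = 210.8/EI,  θ_Q0 = 259.8/EI
Flexibility coefficients: a unit moment at one end gives L/(3EI) there and L/(6EI) at the far end, so f₁₁ = f₂₂ = 2.067/EI and f₁₂ = f₂₁ = 1.033/EI.
Compatibility — zero rotation at each built-in end:
  2.067 M_P + 1.033 M_Q = 210.8
  1.033 M_P + 2.067 M_Q = 259.8
Solving the pair gives M_P = 52.2 kN·m and M_Q = 99.59 kN·m (hogging).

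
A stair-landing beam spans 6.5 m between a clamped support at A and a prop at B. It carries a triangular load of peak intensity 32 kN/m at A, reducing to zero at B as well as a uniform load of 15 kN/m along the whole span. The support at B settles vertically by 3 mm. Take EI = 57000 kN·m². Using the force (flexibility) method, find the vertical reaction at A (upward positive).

R_A = 146 kN

Take the reaction at B as the redundant and release it; the primary structure is a cantilever fixed at A.
Primary-structure tip deflection at B by superposition:
  triangular load, peak 32 at the fixed end: w₀L⁴/(30EI) = 1904/EI
  UDL 15: wL⁴/(8EI) = 3347/EI
  δ_0 = 5251/EI
Tip deflection under a unit load at B: L³/(3EI) = 91.54/EI.
With EI = 57000 kN·m²: δ_0 = 0.092124 m and δ_{BB} = 0.001606 m/kN.
Compatibility — the beam at B must follow the support down by 0.003 m: δ_0 − R_B·δ_{BB} = 0.003, so R_B = (0.092124 − 0.003)/0.001606 = 55.49 kN.
Vertical equilibrium: R_A = ΣP − R_B = 201.5 − 55.49 = 146 kN.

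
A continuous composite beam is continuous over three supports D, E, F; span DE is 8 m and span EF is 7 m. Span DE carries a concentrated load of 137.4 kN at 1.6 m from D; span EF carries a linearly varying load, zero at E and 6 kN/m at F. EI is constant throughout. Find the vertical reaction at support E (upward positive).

R_E = 51.7 kN

Release continuity at E by inserting a hinge; the redundant is the internal moment M_E. The primary structure is two simply-supported spans DE and EF.
Rotations at E on the released spans (each span's end-slope, ×1/EI):
  span DE: point load 137.4 at a = 1.6: Pab(L + a)/(6LEI) = 281.4/EI
  span EF: triangular load, peak 6: 7w₀L³/(360EI) = 40.02/EI
  relative rotation θ_0 = (281.4 + 40.02)/EI = 321.4/EI
A unit hogging moment at E produces rotation L₁/(3EI) + L₂/(3EI) = 5/EI.
Slope continuity at E: θ_0 = M_E·5/EI, so M_E = 321.4/5 = 64.28 kN·m (hogging).
Span DE, ΣM about D with M_E applied at E: R_E^{DE}·8 = 219.8 + 64.28, so R_E^{DE} = 35.52 kN and R_D = 137.4 − 35.52 = 101.9 kN.
Span EF, ΣM about F: R_E^{EF}·7 = 49 + 64.28, so R_E^{EF} = 16.18 kN and R_F = 21 − 16.18 = 4.817 kN.
R_E = 35.52 + 16.18 = 51.7 kN.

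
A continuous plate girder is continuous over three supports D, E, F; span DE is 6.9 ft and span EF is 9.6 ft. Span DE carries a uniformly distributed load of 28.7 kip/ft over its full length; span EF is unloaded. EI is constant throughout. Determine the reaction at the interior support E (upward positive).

Insert a hinge at E; M_E is the redundant, and each span becomes simply supported.
Rotations at E on the released spans (each span's end-slope, ×1/EI):
  span DE: UDL 28.7: wL³/(24EI) = 392.8/EI
  relative rotation θ_0 = (392.8 + 0)/EI = 392.8/EI
A unit hogging moment at E produces rotation L₁/(3EI) + L₂/(3EI) = 5.5/EI.
Compatibility: M_E·(L₁+L₂)/(3EI) = θ_0, giving M_E = 71.43 kip·ft (hogging).
Span DE, ΣM about D with M_E applied at E: R_E^{DE}·6.9 = 683.2 + 71.43, so R_E^{DE} = 109.4 kip and R_D = 198 − 109.4 = 88.66 kip.
Span EF, ΣM about F: R_E^{EF}·9.6 = 0 + 71.43, so R_E^{EF} = 7.44 kip and R_F = 0 − 7.44 = -7.44 kip.
R_E = 109.4 + 7.44 = 116.8 kip.

R_E = 116.8 kip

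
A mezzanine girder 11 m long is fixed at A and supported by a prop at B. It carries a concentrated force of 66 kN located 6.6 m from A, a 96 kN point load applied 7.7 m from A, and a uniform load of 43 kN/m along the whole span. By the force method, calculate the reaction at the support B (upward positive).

R_B = 260 kN

Take the reaction at B as the redundant and release it; the primary structure is a cantilever fixed at A.
Primary-structure tip deflection at B by superposition:
  point load 66 at a = 6.6: Pa²(3L − a)/(6EI) = 12650/EI
  point load 96 at a = 7.7: Pa²(3L − a)/(6EI) = 24001/EI
  UDL 43: wL⁴/(8EI) = 78695/EI
  δ_0 = 115346/EI
Tip deflection under a unit load at B: L³/(3EI) = 443.7/EI.
The prop prevents deflection at B: R_B = δ_0/δ_{BB} = 115346/443.7 = 260 kN.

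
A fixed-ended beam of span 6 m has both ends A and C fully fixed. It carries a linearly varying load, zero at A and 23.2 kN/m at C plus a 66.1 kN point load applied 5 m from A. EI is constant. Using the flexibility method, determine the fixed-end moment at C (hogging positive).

M_C = 87.66 kN·m

Take the two fixed-end moments M_A, M_C as redundants; the released structure is the simple span AC.
On the primary (simply-supported) span, the end slopes from the loading are:
  at A: triangular load, peak 23.2: 7w₀L³/(360EI) = 97.44/EI
  at C: triangular load, peak 23.2: w₀L³/(45EI) = 111.4/EI
  at A: point load 66.1 at a = 5: Pab(L + b)/(6LEI) = 64.26/EI
  at C: point load 66.1 at a = 5: Pab(L + a)/(6LEI) = 101/EI
  θ_A0 = 161.7/EI,  θ_C0 = 212.3/EI
Flexibility coefficients: a unit moment at one end gives L/(3EI) there and L/(6EI) at the far end, so f₁₁ = f₂₂ = 2/EI and f₁₂ = f₂₁ = 1/EI.
Compatibility — zero rotation at each built-in end:
  2 M_A + 1 M_C = 161.7
  1 M_A + 2 M_C = 212.3
Solving the pair gives M_A = 37.02 kN·m and M_C = 87.66 kN·m (hogging).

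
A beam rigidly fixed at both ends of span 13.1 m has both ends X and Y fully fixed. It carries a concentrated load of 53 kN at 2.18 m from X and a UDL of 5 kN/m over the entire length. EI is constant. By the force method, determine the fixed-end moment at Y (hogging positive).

Release both end moments; the primary structure is a simply-supported span XY with redundants M_X and M_Y.
On the primary (simply-supported) span, the end slopes from the loading are:
  at X: point load 53 at a = 2.18: Pab(L + b)/(6LEI) = 385.6/EI
  at Y: point load 53 at a = 2.18: Pab(L + a)/(6LEI) = 245.3/EI
  at X: UDL 5: wL³/(24EI) = 468.4/EI
  at Y: UDL 5: wL³/(24EI) = 468.4/EI
  θ_X0 = 853.9/EI,  θ_Y0 = 713.6/EI
Flexibility coefficients: a unit moment at one end gives L/(3EI) there and L/(6EI) at the far end, so f₁₁ = f₂₂ = 4.367/EI and f₁₂ = f₂₁ = 2.183/EI.
Compatibility — zero rotation at each built-in end:
  4.367 M_X + 2.183 M_Y = 853.9
  2.183 M_X + 4.367 M_Y = 713.6
Solving the pair gives M_X = 151.8 kN·m and M_Y = 87.53 kN·m (hogging).

M_Y = 87.53 kN·m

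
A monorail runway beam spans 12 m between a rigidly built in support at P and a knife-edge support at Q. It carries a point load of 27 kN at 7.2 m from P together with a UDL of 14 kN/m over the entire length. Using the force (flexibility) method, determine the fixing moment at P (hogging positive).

Take the reaction at Q as the redundant and release it; the primary structure is a cantilever fixed at P.
Free-end deflection of the primary structure under the applied loading (downward +):
  point load 27 at a = 7.2: Pa²(3L − a)/(6EI) = 6718/EI
  UDL 14: wL⁴/(8EI) = 36288/EI
  δ_0 = 43006/EI
Flexibility coefficient — unit upward force at Q: δ_{QQ} = L³/(3EI) = 576/EI.
Compatibility at Q: δ_0 − R_Q·δ_{QQ} = 0, so R_Q = 43006/576 = 74.66 kN.
Moment equilibrium about P: M_P = Σ(load moments about P) − R_Q·L = 1202 − 74.66×12 = 306.4 kN·m.

M_P = 306.4 kN·m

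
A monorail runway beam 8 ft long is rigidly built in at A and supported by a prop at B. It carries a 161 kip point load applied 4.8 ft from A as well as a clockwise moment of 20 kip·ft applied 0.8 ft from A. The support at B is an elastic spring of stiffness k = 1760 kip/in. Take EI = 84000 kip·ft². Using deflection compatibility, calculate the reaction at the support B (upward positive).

R_B = 68.66 kip

Choose R_B as the redundant. The primary structure is the cantilever fixed at A.
Downward deflection at the released point B due to the loads:
  point load 161 at a = 4.8: Pa²(3L − a)/(6EI) = 11870/EI
  clockwise couple 20 at a = 0.8: M₀a(2L − a)/(2EI) = 121.6/EI
  δ_0 = 11992/EI
Tip deflection under a unit load at B: L³/(3EI) = 170.7/EI.
With EI = 84000 kip·ft²: δ_0 = 0.14276 ft and δ_{BB} = 0.002032 ft/kip.
Compatibility — the spring shortens by R_B/k under the reaction it provides: δ_0 − R_B·δ_{BB} = R_B/k. With 1/k = 1/(1760×12) ft/kip = 0.000047 ft/kip, R_B = δ_0 / (δ_{BB} + 1/k) = 0.14276 / (0.002032 + 0.000047) = 68.66 kip.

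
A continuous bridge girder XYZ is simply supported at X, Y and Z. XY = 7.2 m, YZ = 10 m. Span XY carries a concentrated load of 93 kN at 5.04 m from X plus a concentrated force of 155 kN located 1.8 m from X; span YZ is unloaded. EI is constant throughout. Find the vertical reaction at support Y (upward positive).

R_Y = 128.9 kN

Insert a hinge at Y; M_Y is the redundant, and each span becomes simply supported.
End slopes at the hinge Y, treating each span as simply supported:
  span XY: point load 93 at a = 5.04: Pab(L + a)/(6LEI) = 286.9/EI
  span XY: point load 155 at a = 1.8: Pab(L + a)/(6LEI) = 313.9/EI
  relative rotation θ_0 = (600.7 + 0)/EI = 600.7/EI
A unit hogging moment at Y produces rotation L₁/(3EI) + L₂/(3EI) = 5.733/EI.
Compatibility: M_Y·(L₁+L₂)/(3EI) = θ_0, giving M_Y = 104.8 kN·m (hogging).
Span XY, ΣM about X with M_Y applied at Y: R_Y^{XY}·7.2 = 747.7 + 104.8, so R_Y^{XY} = 118.4 kN and R_X = 248 − 118.4 = 129.6 kN.
Span YZ, ΣM about Z: R_Y^{YZ}·10 = 0 + 104.8, so R_Y^{YZ} = 10.48 kN and R_Z = 0 − 10.48 = -10.48 kN.
R_Y = 118.4 + 10.48 = 128.9 kN.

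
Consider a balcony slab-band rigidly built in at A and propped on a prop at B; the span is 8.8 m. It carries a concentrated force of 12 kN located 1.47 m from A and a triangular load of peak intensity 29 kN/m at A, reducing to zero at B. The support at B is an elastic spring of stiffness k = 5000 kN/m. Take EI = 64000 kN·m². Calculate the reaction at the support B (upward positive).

Choose R_B as the redundant. The primary structure is the cantilever fixed at A.
Primary-structure tip deflection at B by superposition:
  point load 12 at a = 1.47: Pa²(3L − a)/(6EI) = 107.7/EI
  triangular load, peak 29 at the fixed end: w₀L⁴/(30EI) = 5797/EI
  δ_0 = 5905/EI
Flexibility coefficient — unit upward force at B: δ_{BB} = L³/(3EI) = 227.2/EI.
With EI = 64000 kN·m²: δ_0 = 0.092262 m and δ_{BB} = 0.003549 m/kN.
Compatibility — the spring shortens by R_B/k under the reaction it provides: δ_0 − R_B·δ_{BB} = R_B/k. With 1/k = 0.0002 m/kN, R_B = δ_0 / (δ_{BB} + 1/k) = 0.092262 / (0.003549 + 0.0002) = 24.61 kN.

R_B = 24.61 kN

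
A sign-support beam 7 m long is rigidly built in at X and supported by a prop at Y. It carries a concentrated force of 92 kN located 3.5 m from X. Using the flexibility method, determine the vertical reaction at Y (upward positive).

Release the roller at Y. Primary structure: cantilever fixed at X.
Free-end deflection of the primary structure under the applied loading (downward +):
  point load 92 at a = 3.5: Pa²(3L − a)/(6EI) = 3287/EI
Tip deflection under a unit load at Y: L³/(3EI) = 114.3/EI.
The prop prevents deflection at Y: R_Y = δ_0/δ_{YY} = 3287/114.3 = 28.75 kN.

R_Y = 28.75 kN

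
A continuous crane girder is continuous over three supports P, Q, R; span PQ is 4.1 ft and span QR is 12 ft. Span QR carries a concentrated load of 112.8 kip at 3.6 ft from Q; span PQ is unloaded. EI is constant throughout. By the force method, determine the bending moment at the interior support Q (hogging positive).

Release continuity at Q by inserting a hinge; the redundant is the internal moment M_Q. The primary structure is two simply-supported spans PQ and QR.
Discontinuity in slope at Q on the released structure — sum the simple-span end rotations:
  span QR: point load 112.8 at a = 3.6: Pab(L + b)/(6LEI) = 966.5/EI
  relative rotation θ_0 = (0 + 966.5)/EI = 966.5/EI
A unit hogging moment at Q produces rotation L₁/(3EI) + L₂/(3EI) = 5.367/EI.
Slope continuity at Q: θ_0 = M_Q·5.367/EI, so M_Q = 966.5/5.367 = 180.1 kip·ft (hogging).

M_Q = 180.1 kip·ft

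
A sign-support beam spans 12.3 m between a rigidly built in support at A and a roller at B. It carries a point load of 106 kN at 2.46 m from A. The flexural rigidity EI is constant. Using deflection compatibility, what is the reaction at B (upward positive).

R_B = 5.936 kN

Release the roller at B. Primary structure: cantilever fixed at A.
Free-end deflection of the primary structure under the applied loading (downward +):
  point load 106 at a = 2.46: Pa²(3L − a)/(6EI) = 3682/EI
Tip deflection under a unit load at B: L³/(3EI) = 620.3/EI.
The prop prevents deflection at B: R_B = δ_0/δ_{BB} = 3682/620.3 = 5.936 kN.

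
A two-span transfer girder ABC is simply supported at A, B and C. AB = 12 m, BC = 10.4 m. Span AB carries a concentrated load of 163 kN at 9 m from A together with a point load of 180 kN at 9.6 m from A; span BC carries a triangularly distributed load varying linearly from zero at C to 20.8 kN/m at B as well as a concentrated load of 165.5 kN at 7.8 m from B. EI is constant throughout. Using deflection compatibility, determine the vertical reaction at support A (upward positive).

Release continuity at B by inserting a hinge; the redundant is the internal moment M_B. The primary structure is two simply-supported spans AB and BC.
Discontinuity in slope at B on the released structure — sum the simple-span end rotations:
  span AB: point load 163 at a = 9: Pab(L + a)/(6LEI) = 1284/EI
  span AB: point load 180 at a = 9.6: Pab(L + a)/(6LEI) = 1244/EI
  span BC: triangular load, peak 20.8: w₀L³/(45EI) = 519.9/EI
  span BC: point load 165.5 at a = 7.8: Pab(L + b)/(6LEI) = 699.2/EI
  relative rotation θ_0 = (2528 + 1219)/EI = 3747/EI
A unit hogging moment at B produces rotation L₁/(3EI) + L₂/(3EI) = 7.467/EI.
Compatibility: M_B·(L₁+L₂)/(3EI) = θ_0, giving M_B = 501.8 kN·m (hogging).
Span AB, ΣM about A with M_B applied at B: R_B^{AB}·12 = 3195 + 501.8, so R_B^{AB} = 308.1 kN and R_A = 343 − 308.1 = 34.93 kN.

R_A = 34.93 kN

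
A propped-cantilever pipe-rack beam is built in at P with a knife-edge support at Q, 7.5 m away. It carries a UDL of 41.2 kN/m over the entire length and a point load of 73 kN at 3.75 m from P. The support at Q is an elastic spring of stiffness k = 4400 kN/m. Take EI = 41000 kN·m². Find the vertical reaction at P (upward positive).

Remove the prop at Q; the released (primary) structure is a cantilever built in at P.
Primary-structure tip deflection at Q by superposition:
  UDL 41.2: wL⁴/(8EI) = 16295/EI
  point load 73 at a = 3.75: Pa²(3L − a)/(6EI) = 3208/EI
  δ_0 = 19503/EI
Tip deflection under a unit load at Q: L³/(3EI) = 140.6/EI.
With EI = 41000 kN·m²: δ_0 = 0.47568 m and δ_{QQ} = 0.00343 m/kN.
Compatibility — the spring shortens by R_Q/k under the reaction it provides: δ_0 − R_Q·δ_{QQ} = R_Q/k. With 1/k = 0.000227 m/kN, R_Q = δ_0 / (δ_{QQ} + 1/k) = 0.47568 / (0.00343 + 0.000227) = 130.1 kN.
Vertical equilibrium: R_P = ΣP − R_Q = 382 − 130.1 = 251.9 kN.

R_P = 251.9 kN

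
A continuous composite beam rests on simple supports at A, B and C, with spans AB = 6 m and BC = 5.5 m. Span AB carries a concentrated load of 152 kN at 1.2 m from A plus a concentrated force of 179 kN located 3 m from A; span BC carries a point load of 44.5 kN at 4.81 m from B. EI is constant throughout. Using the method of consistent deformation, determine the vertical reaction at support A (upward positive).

R_A = 184.8 kN

Take M_B as the redundant. Released structure: two simple spans AB and BC with a hinge at B.
Rotations at B on the released spans (each span's end-slope, ×1/EI):
  span AB: point load 152 at a = 1.2: Pab(L + a)/(6LEI) = 175.1/EI
  span AB: point load 179 at a = 3: Pab(L + a)/(6LEI) = 402.8/EI
  span BC: point load 44.5 at a = 4.81: Pab(L + b)/(6LEI) = 27.7/EI
  relative rotation θ_0 = (577.9 + 27.7)/EI = 605.6/EI
A unit hogging moment at B produces rotation L₁/(3EI) + L₂/(3EI) = 3.833/EI.
Slope continuity at B: θ_0 = M_B·3.833/EI, so M_B = 605.6/3.833 = 158 kN·m (hogging).
Span AB, ΣM about A with M_B applied at B: R_B^{AB}·6 = 719.4 + 158, so R_B^{AB} = 146.2 kN and R_A = 331 − 146.2 = 184.8 kN.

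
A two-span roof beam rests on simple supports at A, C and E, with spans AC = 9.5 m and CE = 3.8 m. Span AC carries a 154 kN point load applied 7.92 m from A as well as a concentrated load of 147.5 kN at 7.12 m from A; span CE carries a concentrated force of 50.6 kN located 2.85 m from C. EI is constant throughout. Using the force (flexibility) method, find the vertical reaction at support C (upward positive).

Release continuity at C by inserting a hinge; the redundant is the internal moment M_C. The primary structure is two simply-supported spans AC and CE.
Discontinuity in slope at C on the released structure — sum the simple-span end rotations:
  span AC: point load 154 at a = 7.92: Pab(L + a)/(6LEI) = 588.9/EI
  span AC: point load 147.5 at a = 7.12: Pab(L + a)/(6LEI) = 728.8/EI
  span CE: point load 50.6 at a = 2.85: Pab(L + b)/(6LEI) = 28.54/EI
  relative rotation θ_0 = (1318 + 28.54)/EI = 1346/EI
A unit hogging moment at C produces rotation L₁/(3EI) + L₂/(3EI) = 4.433/EI.
Slope continuity at C: θ_0 = M_C·4.433/EI, so M_C = 1346/4.433 = 303.7 kN·m (hogging).
Span AC, ΣM about A with M_C applied at C: R_C^{AC}·9.5 = 2270 + 303.7, so R_C^{AC} = 270.9 kN and R_A = 301.5 − 270.9 = 30.6 kN.
Span CE, ΣM about E: R_C^{CE}·3.8 = 48.07 + 303.7, so R_C^{CE} = 92.56 kN and R_E = 50.6 − 92.56 = -41.96 kN.
R_C = 270.9 + 92.56 = 363.5 kN.

R_C = 363.5 kN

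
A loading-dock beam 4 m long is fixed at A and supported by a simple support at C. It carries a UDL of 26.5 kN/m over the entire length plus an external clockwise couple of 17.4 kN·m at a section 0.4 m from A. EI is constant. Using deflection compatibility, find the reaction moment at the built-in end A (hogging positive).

Take the reaction at C as the redundant and release it; the primary structure is a cantilever fixed at A.
Deflection at C on the released cantilever, summing each load's contribution:
  UDL 26.5: wL⁴/(8EI) = 848/EI
  clockwise couple 17.4 at a = 0.4: M₀a(2L − a)/(2EI) = 26.45/EI
  δ_0 = 874.4/EI
Flexibility coefficient — unit upward force at C: δ_{CC} = L³/(3EI) = 21.33/EI.
Compatibility at C: δ_0 − R_C·δ_{CC} = 0, so R_C = 874.4/21.33 = 40.99 kN.
Moment equilibrium about A: M_A = Σ(load moments about A) − R_C·L = 229.4 − 40.99×4 = 65.44 kN·m.

M_A = 65.44 kN·m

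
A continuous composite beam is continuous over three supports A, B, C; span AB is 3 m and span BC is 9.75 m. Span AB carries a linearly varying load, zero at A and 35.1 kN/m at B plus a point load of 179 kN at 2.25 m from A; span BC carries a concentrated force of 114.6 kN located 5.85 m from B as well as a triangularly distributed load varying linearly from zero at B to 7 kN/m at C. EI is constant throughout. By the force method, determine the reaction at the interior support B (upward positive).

Take M_B as the redundant. Released structure: two simple spans AB and BC with a hinge at B.
Rotations at B on the released spans (each span's end-slope, ×1/EI):
  span AB: triangular load, peak 35.1: w₀L³/(45EI) = 21.06/EI
  span AB: point load 179 at a = 2.25: Pab(L + a)/(6LEI) = 88.1/EI
  span BC: point load 114.6 at a = 5.85: Pab(L + b)/(6LEI) = 610.1/EI
  span BC: triangular load, peak 7: 7w₀L³/(360EI) = 126.2/EI
  relative rotation θ_0 = (109.2 + 736.2)/EI = 845.4/EI
A unit hogging moment at B produces rotation L₁/(3EI) + L₂/(3EI) = 4.25/EI.
Compatibility: M_B·(L₁+L₂)/(3EI) = θ_0, giving M_B = 198.9 kN·m (hogging).
Span AB, ΣM about A with M_B applied at B: R_B^{AB}·3 = 508.1 + 198.9, so R_B^{AB} = 235.7 kN and R_A = 231.7 − 235.7 = -4.005 kN.
Span BC, ΣM about C: R_B^{BC}·9.75 = 557.8 + 198.9, so R_B^{BC} = 77.62 kN and R_C = 148.7 − 77.62 = 71.11 kN.
R_B = 235.7 + 77.62 = 313.3 kN.

R_B = 313.3 kN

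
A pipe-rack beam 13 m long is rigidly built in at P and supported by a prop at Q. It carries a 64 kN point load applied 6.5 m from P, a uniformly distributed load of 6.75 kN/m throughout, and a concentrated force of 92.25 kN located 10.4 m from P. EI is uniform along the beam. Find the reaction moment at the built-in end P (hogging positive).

M_P = 413.7 kN·m

Release the roller at Q. Primary structure: cantilever fixed at P.
Downward deflection at the released point Q due to the loads:
  point load 64 at a = 6.5: Pa²(3L − a)/(6EI) = 14647/EI
  UDL 6.75: wL⁴/(8EI) = 24098/EI
  point load 92.25 at a = 10.4: Pa²(3L − a)/(6EI) = 47561/EI
  δ_0 = 86306/EI
Flexibility coefficient — unit upward force at Q: δ_{QQ} = L³/(3EI) = 732.3/EI.
The prop prevents deflection at Q: R_Q = δ_0/δ_{QQ} = 86306/732.3 = 117.9 kN.
Moment equilibrium about P: M_P = Σ(load moments about P) − R_Q·L = 1946 − 117.9×13 = 413.7 kN·m.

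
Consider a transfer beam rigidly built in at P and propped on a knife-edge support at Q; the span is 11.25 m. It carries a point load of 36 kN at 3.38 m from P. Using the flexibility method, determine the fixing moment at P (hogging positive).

M_P = 72.33 kN·m

Remove the prop at Q; the released (primary) structure is a cantilever built in at P.
Free-end deflection of the primary structure under the applied loading (downward +):
  point load 36 at a = 3.38: Pa²(3L − a)/(6EI) = 2082/EI
Tip deflection under a unit load at Q: L³/(3EI) = 474.6/EI.
The prop prevents deflection at Q: R_Q = δ_0/δ_{QQ} = 2082/474.6 = 4.386 kN.
Moment equilibrium about P: M_P = Σ(load moments about P) − R_Q·L = 121.7 − 4.386×11.25 = 72.33 kN·m.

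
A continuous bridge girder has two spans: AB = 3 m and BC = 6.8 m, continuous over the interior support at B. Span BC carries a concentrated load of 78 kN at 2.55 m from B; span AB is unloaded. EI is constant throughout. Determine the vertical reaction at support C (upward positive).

Release continuity at B by inserting a hinge; the redundant is the internal moment M_B. The primary structure is two simply-supported spans AB and BC.
Discontinuity in slope at B on the released structure — sum the simple-span end rotations:
  span BC: point load 78 at a = 2.55: Pab(L + b)/(6LEI) = 228.9/EI
  relative rotation θ_0 = (0 + 228.9)/EI = 228.9/EI
A unit hogging moment at B produces rotation L₁/(3EI) + L₂/(3EI) = 3.267/EI.
Slope continuity at B: θ_0 = M_B·3.267/EI, so M_B = 228.9/3.267 = 70.08 kN·m (hogging).
Span BC, ΣM about C: R_B^{BC}·6.8 = 331.5 + 70.08, so R_B^{BC} = 59.06 kN and R_C = 78 − 59.06 = 18.94 kN.

R_C = 18.94 kN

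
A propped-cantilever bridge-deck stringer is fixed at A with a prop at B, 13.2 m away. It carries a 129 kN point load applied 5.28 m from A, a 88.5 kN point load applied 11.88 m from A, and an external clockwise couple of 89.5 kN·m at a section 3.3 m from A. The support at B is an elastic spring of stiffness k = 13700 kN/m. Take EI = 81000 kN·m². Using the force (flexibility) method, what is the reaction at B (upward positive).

Release the roller at B. Primary structure: cantilever fixed at A.
Downward deflection at the released point B due to the loads:
  point load 129 at a = 5.28: Pa²(3L − a)/(6EI) = 20571/EI
  point load 88.5 at a = 11.88: Pa²(3L − a)/(6EI) = 57706/EI
  clockwise couple 89.5 at a = 3.3: M₀a(2L − a)/(2EI) = 3411/EI
  δ_0 = 81688/EI
Tip deflection under a unit load at B: L³/(3EI) = 766.7/EI.
With EI = 81000 kN·m²: δ_0 = 1.0085 m and δ_{BB} = 0.009465 m/kN.
Compatibility — the spring shortens by R_B/k under the reaction it provides: δ_0 − R_B·δ_{BB} = R_B/k. With 1/k = 0.000073 m/kN, R_B = δ_0 / (δ_{BB} + 1/k) = 1.0085 / (0.009465 + 0.000073) = 105.7 kN.

R_B = 105.7 kN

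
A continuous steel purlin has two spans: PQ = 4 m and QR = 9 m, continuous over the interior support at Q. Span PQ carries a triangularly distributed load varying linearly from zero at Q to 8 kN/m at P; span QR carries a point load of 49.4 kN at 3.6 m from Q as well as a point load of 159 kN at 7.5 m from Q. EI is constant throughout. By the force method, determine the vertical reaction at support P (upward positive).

R_P = -24.75 kN

Take M_Q as the redundant. Released structure: two simple spans PQ and QR with a hinge at Q.
Discontinuity in slope at Q on the released structure — sum the simple-span end rotations:
  span PQ: triangular load, peak 8: 7w₀L³/(360EI) = 9.956/EI
  span QR: point load 49.4 at a = 3.6: Pab(L + b)/(6LEI) = 256.1/EI
  span QR: point load 159 at a = 7.5: Pab(L + b)/(6LEI) = 347.8/EI
  relative rotation θ_0 = (9.956 + 603.9)/EI = 613.9/EI
A unit hogging moment at Q produces rotation L₁/(3EI) + L₂/(3EI) = 4.333/EI.
Slope continuity at Q: θ_0 = M_Q·4.333/EI, so M_Q = 613.9/4.333 = 141.7 kN·m (hogging).
Span PQ, ΣM about P with M_Q applied at Q: R_Q^{PQ}·4 = 21.33 + 141.7, so R_Q^{PQ} = 40.75 kN and R_P = 16 − 40.75 = -24.75 kN.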